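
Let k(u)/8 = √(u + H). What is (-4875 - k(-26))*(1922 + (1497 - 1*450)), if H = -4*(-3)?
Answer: -14473875 - 23752*I*√14 ≈ -1.4474e+7 - 88872.0*I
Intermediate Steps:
H = 12
k(u) = 8*√(12 + u) (k(u) = 8*√(u + 12) = 8*√(12 + u))
(-4875 - k(-26))*(1922 + (1497 - 1*450)) = (-4875 - 8*√(12 - 26))*(1922 + (1497 - 1*450)) = (-4875 - 8*√(-14))*(1922 + (1497 - 450)) = (-4875 - 8*I*√14)*(1922 + 1047) = (-4875 - 8*I*√14)*2969 = -14473875 - 23752*I*√14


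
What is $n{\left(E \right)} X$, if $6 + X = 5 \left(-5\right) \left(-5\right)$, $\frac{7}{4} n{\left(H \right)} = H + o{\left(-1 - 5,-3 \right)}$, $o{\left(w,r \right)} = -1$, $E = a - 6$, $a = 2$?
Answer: $-340$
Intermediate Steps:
$E = -4$ ($E = 2 - 6 = -4$)
$n{\left(H \right)} = - \frac{4}{7} + \frac{4 H}{7}$ ($n{\left(H \right)} = \frac{4 \left(H - 1\right)}{7} = \frac{4 \left(-1 + H\right)}{7} = - \frac{4}{7} + \frac{4 H}{7}$)
$X = 119$ ($X = -6 + 5 \left(-5\right) \left(-5\right) = -6 - -125 = -6 + 125 = 119$)
$n{\left(E \right)} X = \left(- \frac{4}{7} + \frac{4}{7} \left(-4\right)\right) 119 = \left(- \frac{4}{7} - \frac{16}{7}\right) 119 = \left(- \frac{20}{7}\right) 119 = -340$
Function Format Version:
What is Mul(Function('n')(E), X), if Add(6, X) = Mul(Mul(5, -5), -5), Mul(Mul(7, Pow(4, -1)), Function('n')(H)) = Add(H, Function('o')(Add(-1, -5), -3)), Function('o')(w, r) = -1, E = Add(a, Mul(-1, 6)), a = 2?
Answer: -340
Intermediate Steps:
E = -4 (E = Add(2, Mul(-1, 6)) = Add(2, -6) = -4)
Function('n')(H) = Add(Rational(-4, 7), Mul(Rational(4, 7), H)) (Function('n')(H) = Mul(Rational(4, 7), Add(H, -1)) = Mul(Rational(4, 7), Add(-1, H)) = Add(Rational(-4, 7), Mul(Rational(4, 7), H)))
X = 119 (X = Add(-6, Mul(Mul(5, -5), -5)) = Add(-6, Mul(-25, -5)) = Add(-6, 125) = 119)
Mul(Function('n')(E), X) = Mul(Add(Rational(-4, 7), Mul(Rational(4, 7), -4)), 119) = Mul(Add(Rational(-4, 7), Rational(-16, 7)), 119) = Mul(Rational(-20, 7), 119) = -340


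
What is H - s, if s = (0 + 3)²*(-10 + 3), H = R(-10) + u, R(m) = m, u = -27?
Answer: 26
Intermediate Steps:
H = -37 (H = -10 - 27 = -37)
s = -63 (s = 3²*(-7) = 9*(-7) = -63)
H - s = -37 - 1*(-63) = -37 + 63 = 26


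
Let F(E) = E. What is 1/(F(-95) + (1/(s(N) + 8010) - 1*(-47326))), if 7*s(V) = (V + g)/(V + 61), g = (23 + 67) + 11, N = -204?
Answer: 8018113/378703496104 ≈ 2.1173e-5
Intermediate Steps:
g = 101 (g = 90 + 11 = 101)
s(V) = (101 + V)/(7*(61 + V)) (s(V) = ((V + 101)/(V + 61))/7 = ((101 + V)/(61 + V))/7 = (101 + V)/(7*(61 + V)))
1/(F(-95) + (1/(s(N) + 8010) - 1*(-47326))) = 1/(-95 + (1/((101 - 204)/(7*(61 - 204)) + 8010) - 1*(-47326))) = 1/(-95 + (1/((⅐)*(-103)/(-143) + 8010) + 47326)) = 1/(-95 + (1/((⅐)*(-1/143)*(-103) + 8010) + 47326)) = 1/(-95 + (1/(103/1001 + 8010) + 47326)) = 1/(-95 + (1/(8018113/1001) + 47326)) = 1/(-95 + (1001/8018113 + 47326)) = 1/(-95 + 379465216839/8018113) = 1/(378703496104/8018113) = 8018113/378703496104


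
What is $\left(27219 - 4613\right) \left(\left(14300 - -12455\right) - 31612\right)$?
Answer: $-109797342$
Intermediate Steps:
$\left(27219 - 4613\right) \left(\left(14300 - -12455\right) - 31612\right) = 22606 \left(\left(14300 + 12455\right) - 31612\right) = 22606 \left(26755 - 31612\right) = 22606 \left(-4857\right) = -109797342$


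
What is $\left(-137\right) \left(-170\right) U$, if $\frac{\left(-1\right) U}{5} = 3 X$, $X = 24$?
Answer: $-8384400$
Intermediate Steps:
$U = -360$ ($U = - 5 \cdot 3 \cdot 24 = \left(-5\right) 72 = -360$)
$\left(-137\right) \left(-170\right) U = \left(-137\right) \left(-170\right) \left(-360\right) = 23290 \left(-360\right) = -8384400$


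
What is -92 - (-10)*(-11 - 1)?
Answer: -212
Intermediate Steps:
-92 - (-10)*(-11 - 1) = -92 - (-10)*(-12) = -92 - 1*120 = -92 - 120 = -212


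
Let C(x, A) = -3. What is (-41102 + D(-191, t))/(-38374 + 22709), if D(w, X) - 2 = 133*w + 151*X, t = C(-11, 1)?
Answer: 66956/15665 ≈ 4.2742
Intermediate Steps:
t = -3
D(w, X) = 2 + 133*w + 151*X (D(w, X) = 2 + (133*w + 151*X) = 2 + 133*w + 151*X)
(-41102 + D(-191, t))/(-38374 + 22709) = (-41102 + (2 + 133*(-191) + 151*(-3)))/(-38374 + 22709) = (-41102 + (2 - 25403 - 453))/(-15665) = (-41102 - 25854)*(-1/15665) = -66956*(-1/15665) = 66956/15665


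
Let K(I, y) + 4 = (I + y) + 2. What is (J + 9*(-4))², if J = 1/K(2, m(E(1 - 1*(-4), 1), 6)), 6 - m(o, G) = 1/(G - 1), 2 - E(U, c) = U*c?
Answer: 1079521/841 ≈ 1283.6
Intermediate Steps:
E(U, c) = 2 - U*c
m(o, G) = 6 - 1/(-1 + G) (m(o, G) = 6 - 1/(G - 1) = 6 - 1/(-1 + G))
K(I, y) = -2 + I + y (K(I, y) = -4 + ((I + y) + 2) = -4 + (2 + I + y) = -2 + I + y)
J = 5/29 (J = 1/(-2 + 2 + (-7 + 6*6)/(-1 + 6)) = 1/(-2 + 2 + (-7 + 36)/5) = 1/(-2 + 2 + (⅕)*29) = 1/(-2 + 2 + 29/5) = 1/(29/5) = 5/29 ≈ 0.17241)
(J + 9*(-4))² = (5/29 + 9*(-4))² = (5/29 - 36)² = (-1039/29)² = 1079521/841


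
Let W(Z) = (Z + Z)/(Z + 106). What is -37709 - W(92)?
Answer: -3733283/99 ≈ -37710.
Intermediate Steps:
W(Z) = 2*Z/(106 + Z) (W(Z) = (2*Z)/(106 + Z) = 2*Z/(106 + Z))
-37709 - W(92) = -37709 - 2*92/(106 + 92) = -37709 - 2*92/198 = -37709 - 1*92/99 = -37709 - 92/99 = -3733283/99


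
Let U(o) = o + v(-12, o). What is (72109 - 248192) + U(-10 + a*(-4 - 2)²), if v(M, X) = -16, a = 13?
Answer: -175641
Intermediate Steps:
U(o) = -16 + o (U(o) = o - 16 = -16 + o)
(72109 - 248192) + U(-10 + a*(-4 - 2)²) = (72109 - 248192) + (-16 + (-10 + 13*(-4 - 2)²)) = -176083 + (-16 + (-10 + 13*(-6)²)) = -176083 + (-16 + (-10 + 13*36)) = -176083 + (-16 + (-10 + 468)) = -176083 + (-16 + 458) = -176083 + 442 = -175641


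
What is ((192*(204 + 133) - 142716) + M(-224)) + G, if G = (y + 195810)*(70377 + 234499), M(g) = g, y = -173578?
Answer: 6777924996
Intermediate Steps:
G = 6778003232 (G = (-173578 + 195810)*(70377 + 234499) = 22232*304876 = 6778003232)
((192*(204 + 133) - 142716) + M(-224)) + G = ((192*(204 + 133) - 142716) - 224) + 6778003232 = ((192*337 - 142716) - 224) + 6778003232 = ((64704 - 142716) - 224) + 6778003232 = (-78012 - 224) + 6778003232 = -78236 + 6778003232 = 6777924996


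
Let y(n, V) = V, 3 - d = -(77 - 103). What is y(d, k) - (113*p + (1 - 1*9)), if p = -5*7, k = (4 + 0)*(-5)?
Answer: 3943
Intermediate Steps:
d = -23 (d = 3 - (-1)*(77 - 103) = 3 - (-1)*(-26) = 3 - 1*26 = 3 - 26 = -23)
k = -20 (k = 4*(-5) = -20)
p = -35
y(d, k) - (113*p + (1 - 1*9)) = -20 - (113*(-35) + (1 - 1*9)) = -20 - (-3955 + (1 - 9)) = -20 - (-3955 - 8) = -20 - 1*(-3963) = -20 + 3963 = 3943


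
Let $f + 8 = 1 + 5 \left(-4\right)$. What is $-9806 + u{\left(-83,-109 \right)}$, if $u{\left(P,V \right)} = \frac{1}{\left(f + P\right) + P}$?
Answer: $- \frac{1892559}{193} \approx -9806.0$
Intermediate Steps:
$f = -27$ ($f = -8 + \left(1 + 5 \left(-4\right)\right) = -8 + \left(1 - 20\right) = -8 - 19 = -27$)
$u{\left(P,V \right)} = \frac{1}{-27 + 2 P}$ ($u{\left(P,V \right)} = \frac{1}{\left(-27 + P\right) + P} = \frac{1}{-27 + 2 P}$)
$-9806 + u{\left(-83,-109 \right)} = -9806 + \frac{1}{-27 + 2 \left(-83\right)} = -9806 + \frac{1}{-27 - 166} = -9806 + \frac{1}{-193} = -9806 - \frac{1}{193} = - \frac{1892559}{193}$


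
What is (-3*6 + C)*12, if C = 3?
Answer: -180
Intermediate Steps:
(-3*6 + C)*12 = (-3*6 + 3)*12 = (-18 + 3)*12 = -15*12 = -180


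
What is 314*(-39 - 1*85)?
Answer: -38936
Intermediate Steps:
314*(-39 - 1*85) = 314*(-39 - 85) = 314*(-124) = -38936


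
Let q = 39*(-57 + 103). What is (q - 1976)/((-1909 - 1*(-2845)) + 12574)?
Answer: -13/965 ≈ -0.013471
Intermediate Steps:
q = 1794 (q = 39*46 = 1794)
(q - 1976)/((-1909 - 1*(-2845)) + 12574) = (1794 - 1976)/((-1909 - 1*(-2845)) + 12574) = -182/((-1909 + 2845) + 12574) = -182/(936 + 12574) = -182/13510 = -182*1/13510 = -13/965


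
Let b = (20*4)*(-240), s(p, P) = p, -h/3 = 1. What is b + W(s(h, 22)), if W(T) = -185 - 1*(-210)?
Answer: -19175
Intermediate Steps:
h = -3 (h = -3*1 = -3)
W(T) = 25 (W(T) = -185 + 210 = 25)
b = -19200 (b = 80*(-240) = -19200)
b + W(s(h, 22)) = -19200 + 25 = -19175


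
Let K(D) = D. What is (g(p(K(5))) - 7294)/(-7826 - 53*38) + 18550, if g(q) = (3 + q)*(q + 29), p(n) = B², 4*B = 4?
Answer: 91269587/4920 ≈ 18551.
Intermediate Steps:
B = 1 (B = (¼)*4 = 1)
p(n) = 1 (p(n) = 1² = 1)
g(q) = (3 + q)*(29 + q)
(g(p(K(5))) - 7294)/(-7826 - 53*38) + 18550 = ((87 + 1² + 32*1) - 7294)/(-7826 - 53*38) + 18550 = ((87 + 1 + 32) - 7294)/(-7826 - 2014) + 18550 = (120 - 7294)/(-9840) + 18550 = -7174*(-1/9840) + 18550 = 3587/4920 + 18550 = 91269587/4920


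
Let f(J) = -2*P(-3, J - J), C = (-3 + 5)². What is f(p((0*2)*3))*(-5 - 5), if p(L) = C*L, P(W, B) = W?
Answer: -60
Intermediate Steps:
C = 4 (C = 2² = 4)
p(L) = 4*L
f(J) = 6 (f(J) = -2*(-3) = 6)
f(p((0*2)*3))*(-5 - 5) = 6*(-5 - 5) = 6*(-10) = -60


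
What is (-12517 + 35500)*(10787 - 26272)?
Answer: -355891755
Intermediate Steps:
(-12517 + 35500)*(10787 - 26272) = 22983*(-15485) = -355891755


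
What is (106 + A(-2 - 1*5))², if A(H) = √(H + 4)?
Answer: (106 + I*√3)² ≈ 11233.0 + 367.19*I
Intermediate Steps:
A(H) = √(4 + H)
(106 + A(-2 - 1*5))² = (106 + √(4 + (-2 - 1*5)))² = (106 + √(4 + (-2 - 5)))² = (106 + √(4 - 7))² = (106 + √(-3))² = (106 + I*√3)²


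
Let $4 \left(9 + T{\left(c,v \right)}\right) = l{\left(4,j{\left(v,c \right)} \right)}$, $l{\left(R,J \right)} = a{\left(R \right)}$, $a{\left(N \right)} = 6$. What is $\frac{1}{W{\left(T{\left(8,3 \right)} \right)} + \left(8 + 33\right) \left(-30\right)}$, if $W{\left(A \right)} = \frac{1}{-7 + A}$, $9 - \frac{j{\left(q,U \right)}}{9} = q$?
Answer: $- \frac{29}{35672} \approx -0.00081296$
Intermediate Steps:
$j{\left(q,U \right)} = 81 - 9 q$
$l{\left(R,J \right)} = 6$
$T{\left(c,v \right)} = - \frac{15}{2}$ ($T{\left(c,v \right)} = -9 + \frac{1}{4} \cdot 6 = -9 + \frac{3}{2} = - \frac{15}{2}$)
$\frac{1}{W{\left(T{\left(8,3 \right)} \right)} + \left(8 + 33\right) \left(-30\right)} = \frac{1}{\frac{1}{-7 - \frac{15}{2}} + \left(8 + 33\right) \left(-30\right)} = \frac{1}{\frac{1}{- \frac{29}{2}} + 41 \left(-30\right)} = \frac{1}{- \frac{2}{29} - 1230} = \frac{1}{- \frac{35672}{29}} = - \frac{29}{35672}$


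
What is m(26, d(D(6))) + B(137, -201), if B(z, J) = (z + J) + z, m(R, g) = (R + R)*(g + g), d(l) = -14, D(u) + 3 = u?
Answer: -1383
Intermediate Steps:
D(u) = -3 + u
m(R, g) = 4*R*g (m(R, g) = (2*R)*(2*g) = 4*R*g)
B(z, J) = J + 2*z (B(z, J) = (J + z) + z = J + 2*z)
m(26, d(D(6))) + B(137, -201) = 4*26*(-14) + (-201 + 2*137) = -1456 + (-201 + 274) = -1456 + 73 = -1383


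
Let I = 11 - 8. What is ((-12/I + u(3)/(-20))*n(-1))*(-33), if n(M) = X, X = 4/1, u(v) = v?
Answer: 2739/5 ≈ 547.80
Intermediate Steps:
I = 3
X = 4 (X = 4*1 = 4)
n(M) = 4
((-12/I + u(3)/(-20))*n(-1))*(-33) = ((-12/3 + 3/(-20))*4)*(-33) = ((-12*⅓ + 3*(-1/20))*4)*(-33) = ((-4 - 3/20)*4)*(-33) = -83/20*4*(-33) = -83/5*(-33) = 2739/5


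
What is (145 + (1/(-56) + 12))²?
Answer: 77281681/3136 ≈ 24643.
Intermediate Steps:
(145 + (1/(-56) + 12))² = (145 + (-1/56 + 12))² = (145 + 671/56)² = (8791/56)² = 77281681/3136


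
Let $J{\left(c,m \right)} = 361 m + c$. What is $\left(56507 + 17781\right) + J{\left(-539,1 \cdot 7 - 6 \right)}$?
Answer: $74110$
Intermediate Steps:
$J{\left(c,m \right)} = c + 361 m$
$\left(56507 + 17781\right) + J{\left(-539,1 \cdot 7 - 6 \right)} = \left(56507 + 17781\right) - \left(539 - 361 \left(1 \cdot 7 - 6\right)\right) = 74288 - \left(539 - 361 \left(7 - 6\right)\right) = 74288 + \left(-539 + 361 \cdot 1\right) = 74288 + \left(-539 + 361\right) = 74288 - 178 = 74110$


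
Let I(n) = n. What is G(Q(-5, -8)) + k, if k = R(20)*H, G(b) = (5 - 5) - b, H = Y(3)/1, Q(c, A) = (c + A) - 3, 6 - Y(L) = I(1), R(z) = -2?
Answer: 6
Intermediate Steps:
Y(L) = 5 (Y(L) = 6 - 1*1 = 6 - 1 = 5)
Q(c, A) = -3 + A + c (Q(c, A) = (A + c) - 3 = -3 + A + c)
H = 5 (H = 5/1 = 5*1 = 5)
G(b) = -b (G(b) = 0 - b = -b)
k = -10 (k = -2*5 = -10)
G(Q(-5, -8)) + k = -(-3 - 8 - 5) - 10 = -1*(-16) - 10 = 16 - 10 = 6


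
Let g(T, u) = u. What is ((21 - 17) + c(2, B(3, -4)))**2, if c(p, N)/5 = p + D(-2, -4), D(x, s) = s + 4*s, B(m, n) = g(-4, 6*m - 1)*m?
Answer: 7396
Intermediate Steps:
B(m, n) = m*(-1 + 6*m) (B(m, n) = (6*m - 1)*m = (-1 + 6*m)*m = m*(-1 + 6*m))
D(x, s) = 5*s
c(p, N) = -100 + 5*p (c(p, N) = 5*(p + 5*(-4)) = 5*(p - 20) = 5*(-20 + p) = -100 + 5*p)
((21 - 17) + c(2, B(3, -4)))**2 = ((21 - 17) + (-100 + 5*2))**2 = (4 + (-100 + 10))**2 = (4 - 90)**2 = (-86)**2 = 7396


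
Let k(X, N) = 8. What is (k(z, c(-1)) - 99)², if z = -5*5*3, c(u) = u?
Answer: 8281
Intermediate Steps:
z = -75 (z = -25*3 = -75)
(k(z, c(-1)) - 99)² = (8 - 99)² = (-91)² = 8281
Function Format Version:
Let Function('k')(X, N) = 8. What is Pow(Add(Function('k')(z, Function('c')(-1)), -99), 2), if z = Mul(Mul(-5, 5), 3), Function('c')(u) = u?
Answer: 8281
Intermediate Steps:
z = -75 (z = Mul(-25, 3) = -75)
Pow(Add(Function('k')(z, Function('c')(-1)), -99), 2) = Pow(Add(8, -99), 2) = Pow(-91, 2) = 8281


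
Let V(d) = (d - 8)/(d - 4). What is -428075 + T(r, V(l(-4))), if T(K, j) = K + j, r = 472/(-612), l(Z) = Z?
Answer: -130990727/306 ≈ -4.2807e+5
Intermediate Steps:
r = -118/153 (r = 472*(-1/612) = -118/153 ≈ -0.77124)
V(d) = (-8 + d)/(-4 + d)
-428075 + T(r, V(l(-4))) = -428075 + (-118/153 + (-8 - 4)/(-4 - 4)) = -428075 + (-118/153 - 12/(-8)) = -428075 + (-118/153 - 1/8*(-12)) = -428075 + (-118/153 + 3/2) = -428075 + 223/306 = -130990727/306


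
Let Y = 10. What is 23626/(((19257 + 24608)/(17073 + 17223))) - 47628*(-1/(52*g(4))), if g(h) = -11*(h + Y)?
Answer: 231664692291/12545390 ≈ 18466.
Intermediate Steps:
g(h) = -110 - 11*h (g(h) = -11*(h + 10) = -11*(10 + h) = -110 - 11*h)
23626/(((19257 + 24608)/(17073 + 17223))) - 47628*(-1/(52*g(4))) = 23626/(((19257 + 24608)/(17073 + 17223))) - 47628*(-1/(52*(-110 - 11*4))) = 23626/((43865/34296)) - 47628*(-1/(52*(-110 - 44))) = 23626/((43865*(1/34296))) - 47628/((-52*(-154))) = 23626/(43865/34296) - 47628/8008 = 23626*(34296/43865) - 47628*1/8008 = 810277296/43865 - 1701/286 = 231664692291/12545390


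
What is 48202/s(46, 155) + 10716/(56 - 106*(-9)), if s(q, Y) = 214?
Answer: 12744311/54035 ≈ 235.85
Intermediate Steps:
48202/s(46, 155) + 10716/(56 - 106*(-9)) = 48202/214 + 10716/(56 - 106*(-9)) = 48202*(1/214) + 10716/(56 + 954) = 24101/107 + 10716/1010 = 24101/107 + 10716*(1/1010) = 24101/107 + 5358/505 = 12744311/54035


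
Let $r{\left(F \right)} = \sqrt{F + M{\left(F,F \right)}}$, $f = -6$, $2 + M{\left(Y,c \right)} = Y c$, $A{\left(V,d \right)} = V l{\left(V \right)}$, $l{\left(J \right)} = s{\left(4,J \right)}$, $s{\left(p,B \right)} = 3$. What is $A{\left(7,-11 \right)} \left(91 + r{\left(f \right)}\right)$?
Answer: $1911 + 42 \sqrt{7} \approx 2022.1$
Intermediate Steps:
$l{\left(J \right)} = 3$
$A{\left(V,d \right)} = 3 V$ ($A{\left(V,d \right)} = V 3 = 3 V$)
$M{\left(Y,c \right)} = -2 + Y c$
$r{\left(F \right)} = \sqrt{-2 + F + F^{2}}$ ($r{\left(F \right)} = \sqrt{F + \left(-2 + F F\right)} = \sqrt{F + \left(-2 + F^{2}\right)} = \sqrt{-2 + F + F^{2}}$)
$A{\left(7,-11 \right)} \left(91 + r{\left(f \right)}\right) = 3 \cdot 7 \left(91 + \sqrt{-2 - 6 + \left(-6\right)^{2}}\right) = 21 \left(91 + \sqrt{-2 - 6 + 36}\right) = 21 \left(91 + \sqrt{28}\right) = 21 \left(91 + 2 \sqrt{7}\right) = 1911 + 42 \sqrt{7}$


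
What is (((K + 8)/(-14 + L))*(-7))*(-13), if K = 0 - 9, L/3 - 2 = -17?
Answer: 91/59 ≈ 1.5424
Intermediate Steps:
L = -45 (L = 6 + 3*(-17) = 6 - 51 = -45)
K = -9
(((K + 8)/(-14 + L))*(-7))*(-13) = (((-9 + 8)/(-14 - 45))*(-7))*(-13) = (-1/(-59)*(-7))*(-13) = (-1*(-1/59)*(-7))*(-13) = ((1/59)*(-7))*(-13) = -7/59*(-13) = 91/59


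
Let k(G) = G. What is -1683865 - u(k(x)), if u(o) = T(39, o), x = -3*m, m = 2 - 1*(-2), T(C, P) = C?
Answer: -1683904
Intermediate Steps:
m = 4 (m = 2 + 2 = 4)
x = -12 (x = -3*4 = -12)
u(o) = 39
-1683865 - u(k(x)) = -1683865 - 1*39 = -1683865 - 39 = -1683904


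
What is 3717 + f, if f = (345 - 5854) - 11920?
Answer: -13712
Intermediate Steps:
f = -17429 (f = -5509 - 11920 = -17429)
3717 + f = 3717 - 17429 = -13712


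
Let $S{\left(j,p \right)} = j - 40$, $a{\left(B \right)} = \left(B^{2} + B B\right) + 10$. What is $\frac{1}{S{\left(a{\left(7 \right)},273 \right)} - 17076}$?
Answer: $- \frac{1}{17008} \approx -5.8796 \cdot 10^{-5}$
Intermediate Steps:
$a{\left(B \right)} = 10 + 2 B^{2}$ ($a{\left(B \right)} = \left(B^{2} + B^{2}\right) + 10 = 2 B^{2} + 10 = 10 + 2 B^{2}$)
$S{\left(j,p \right)} = -40 + j$ ($S{\left(j,p \right)} = j - 40 = -40 + j$)
$\frac{1}{S{\left(a{\left(7 \right)},273 \right)} - 17076} = \frac{1}{\left(-40 + \left(10 + 2 \cdot 7^{2}\right)\right) - 17076} = \frac{1}{\left(-40 + \left(10 + 2 \cdot 49\right)\right) - 17076} = \frac{1}{\left(-40 + \left(10 + 98\right)\right) - 17076} = \frac{1}{\left(-40 + 108\right) - 17076} = \frac{1}{68 - 17076} = \frac{1}{-17008} = - \frac{1}{17008}$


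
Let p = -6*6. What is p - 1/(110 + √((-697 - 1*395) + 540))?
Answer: (-72*√138 + 3961*I)/(2*(√138 - 55*I)) ≈ -36.009 + 0.001857*I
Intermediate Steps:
p = -36
p - 1/(110 + √((-697 - 1*395) + 540)) = -36 - 1/(110 + √((-697 - 1*395) + 540)) = -36 - 1/(110 + √((-697 - 395) + 540)) = -36 - 1/(110 + √(-1092 + 540)) = -36 - 1/(110 + √(-552)) = -36 - 1/(110 + 2*I*√138)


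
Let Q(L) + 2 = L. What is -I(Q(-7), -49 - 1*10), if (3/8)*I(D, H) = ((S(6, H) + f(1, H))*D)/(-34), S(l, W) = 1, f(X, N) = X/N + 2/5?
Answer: -288/295 ≈ -0.97627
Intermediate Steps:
Q(L) = -2 + L
f(X, N) = ⅖ + X/N (f(X, N) = X/N + 2*(⅕) = X/N + ⅖ = ⅖ + X/N)
I(D, H) = -4*D*(7/5 + 1/H)/51 (I(D, H) = 8*(((1 + (⅖ + 1/H))*D)/(-34))/3 = 8*(((1 + (⅖ + 1/H))*D)*(-1/34))/3 = 8*(((7/5 + 1/H)*D)*(-1/34))/3 = 8*((D*(7/5 + 1/H))*(-1/34))/3 = 8*(-D*(7/5 + 1/H)/34)/3 = -4*D*(7/5 + 1/H)/51)
-I(Q(-7), -49 - 1*10) = -(-4)*(-2 - 7)*(5 + 7*(-49 - 1*10))/(255*(-49 - 1*10)) = -(-4)*(-9)*(5 + 7*(-49 - 10))/(255*(-49 - 10)) = -(-4)*(-9)*(5 + 7*(-59))/(255*(-59)) = -(-4)*(-9)*(-1)*(5 - 413)/(255*59) = -(-4)*(-9)*(-1)*(-408)/(255*59) = -1*288/295 = -288/295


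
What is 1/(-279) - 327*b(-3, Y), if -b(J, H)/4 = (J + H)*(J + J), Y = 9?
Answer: -13137553/279 ≈ -47088.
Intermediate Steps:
b(J, H) = -8*J*(H + J) (b(J, H) = -4*(J + H)*(J + J) = -4*(H + J)*2*J = -8*J*(H + J))
1/(-279) - 327*b(-3, Y) = 1/(-279) - (-2616)*(-3)*(9 - 3) = -1/279 - (-2616)*(-3)*6 = -1/279 - 327*144 = -1/279 - 47088 = -13137553/279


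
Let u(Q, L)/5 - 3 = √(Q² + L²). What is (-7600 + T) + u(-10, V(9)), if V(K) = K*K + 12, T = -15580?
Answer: -23165 + 5*√8749 ≈ -22697.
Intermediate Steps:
V(K) = 12 + K² (V(K) = K² + 12 = 12 + K²)
u(Q, L) = 15 + 5*√(L² + Q²) (u(Q, L) = 15 + 5*√(Q² + L²) = 15 + 5*√(L² + Q²))
(-7600 + T) + u(-10, V(9)) = (-7600 - 15580) + (15 + 5*√((12 + 9²)² + (-10)²)) = -23180 + (15 + 5*√((12 + 81)² + 100)) = -23180 + (15 + 5*√(93² + 100)) = -23180 + (15 + 5*√(8649 + 100)) = -23180 + (15 + 5*√8749) = -23165 + 5*√8749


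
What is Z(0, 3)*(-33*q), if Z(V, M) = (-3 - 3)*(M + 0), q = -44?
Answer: -26136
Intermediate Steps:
Z(V, M) = -6*M
Z(0, 3)*(-33*q) = (-6*3)*(-33*(-44)) = -18*1452 = -26136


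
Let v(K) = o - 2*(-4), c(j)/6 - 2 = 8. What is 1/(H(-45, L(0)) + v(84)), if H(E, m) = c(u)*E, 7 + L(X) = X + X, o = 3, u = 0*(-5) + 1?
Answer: -1/2689 ≈ -0.00037189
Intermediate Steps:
u = 1 (u = 0 + 1 = 1)
L(X) = -7 + 2*X (L(X) = -7 + (X + X) = -7 + 2*X)
c(j) = 60 (c(j) = 12 + 6*8 = 12 + 48 = 60)
v(K) = 11 (v(K) = 3 - 2*(-4) = 3 + 8 = 11)
H(E, m) = 60*E
1/(H(-45, L(0)) + v(84)) = 1/(60*(-45) + 11) = 1/(-2700 + 11) = 1/(-2689) = -1/2689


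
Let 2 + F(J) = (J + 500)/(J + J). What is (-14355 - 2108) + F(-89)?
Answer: -2931181/178 ≈ -16467.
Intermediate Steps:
F(J) = -2 + (500 + J)/(2*J) (F(J) = -2 + (J + 500)/(J + J) = -2 + (500 + J)/((2*J)) = -2 + (500 + J)*(1/(2*J)) = -2 + (500 + J)/(2*J))
(-14355 - 2108) + F(-89) = (-14355 - 2108) + (-3/2 + 250/(-89)) = -16463 + (-3/2 + 250*(-1/89)) = -16463 + (-3/2 - 250/89) = -16463 - 767/178 = -2931181/178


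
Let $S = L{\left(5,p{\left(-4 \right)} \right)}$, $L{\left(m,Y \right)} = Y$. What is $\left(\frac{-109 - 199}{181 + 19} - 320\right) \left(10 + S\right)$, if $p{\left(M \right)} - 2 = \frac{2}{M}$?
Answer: $- \frac{369771}{100} \approx -3697.7$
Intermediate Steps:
$p{\left(M \right)} = 2 + \frac{2}{M}$
$S = \frac{3}{2}$ ($S = 2 + \frac{2}{-4} = 2 + 2 \left(- \frac{1}{4}\right) = 2 - \frac{1}{2} = \frac{3}{2} \approx 1.5$)
$\left(\frac{-109 - 199}{181 + 19} - 320\right) \left(10 + S\right) = \left(\frac{-109 - 199}{181 + 19} - 320\right) \left(10 + \frac{3}{2}\right) = \left(- \frac{308}{200} - 320\right) \frac{23}{2} = \left(\left(-308\right) \frac{1}{200} - 320\right) \frac{23}{2} = \left(- \frac{77}{50} - 320\right) \frac{23}{2} = \left(- \frac{16077}{50}\right) \frac{23}{2} = - \frac{369771}{100}$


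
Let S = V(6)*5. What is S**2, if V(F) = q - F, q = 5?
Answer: 25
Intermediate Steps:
V(F) = 5 - F
S = -5 (S = (5 - 1*6)*5 = (5 - 6)*5 = -1*5 = -5)
S**2 = (-5)**2 = 25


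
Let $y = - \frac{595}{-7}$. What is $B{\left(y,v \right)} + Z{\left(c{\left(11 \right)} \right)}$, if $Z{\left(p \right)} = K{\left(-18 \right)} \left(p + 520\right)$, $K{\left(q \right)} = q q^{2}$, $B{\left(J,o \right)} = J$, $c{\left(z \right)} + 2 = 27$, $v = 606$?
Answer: $-3178355$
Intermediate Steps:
$y = 85$ ($y = \left(-595\right) \left(- \frac{1}{7}\right) = 85$)
$c{\left(z \right)} = 25$ ($c{\left(z \right)} = -2 + 27 = 25$)
$K{\left(q \right)} = q^{3}$
$Z{\left(p \right)} = -3032640 - 5832 p$ ($Z{\left(p \right)} = \left(-18\right)^{3} \left(p + 520\right) = - 5832 \left(520 + p\right) = -3032640 - 5832 p$)
$B{\left(y,v \right)} + Z{\left(c{\left(11 \right)} \right)} = 85 - 3178440 = -3178355$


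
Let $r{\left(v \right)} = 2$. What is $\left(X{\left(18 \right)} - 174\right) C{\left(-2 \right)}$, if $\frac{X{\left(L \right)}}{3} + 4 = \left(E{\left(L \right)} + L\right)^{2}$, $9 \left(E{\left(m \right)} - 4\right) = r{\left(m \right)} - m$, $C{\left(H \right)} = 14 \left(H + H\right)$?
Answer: $- \frac{1573712}{27} \approx -58286.0$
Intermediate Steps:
$C{\left(H \right)} = 28 H$ ($C{\left(H \right)} = 14 \cdot 2 H = 28 H$)
$E{\left(m \right)} = \frac{38}{9} - \frac{m}{9}$ ($E{\left(m \right)} = 4 + \frac{2 - m}{9} = 4 - \left(- \frac{2}{9} + \frac{m}{9}\right) = \frac{38}{9} - \frac{m}{9}$)
$X{\left(L \right)} = -12 + 3 \left(\frac{38}{9} + \frac{8 L}{9}\right)^{2}$ ($X{\left(L \right)} = -12 + 3 \left(\left(\frac{38}{9} - \frac{L}{9}\right) + L\right)^{2} = -12 + 3 \left(\frac{38}{9} + \frac{8 L}{9}\right)^{2}$)
$\left(X{\left(18 \right)} - 174\right) C{\left(-2 \right)} = \left(\left(-12 + \frac{4 \left(19 + 4 \cdot 18\right)^{2}}{27}\right) - 174\right) 28 \left(-2\right) = \left(\left(-12 + \frac{4 \left(19 + 72\right)^{2}}{27}\right) - 174\right) \left(-56\right) = \left(\left(-12 + \frac{4 \cdot 91^{2}}{27}\right) - 174\right) \left(-56\right) = \left(\left(-12 + \frac{4}{27} \cdot 8281\right) - 174\right) \left(-56\right) = \left(\left(-12 + \frac{33124}{27}\right) - 174\right) \left(-56\right) = \left(\frac{32800}{27} - 174\right) \left(-56\right) = \frac{28102}{27} \left(-56\right) = - \frac{1573712}{27}$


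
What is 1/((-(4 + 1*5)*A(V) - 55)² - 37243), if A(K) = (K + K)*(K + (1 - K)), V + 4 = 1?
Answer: -1/37242 ≈ -2.6851e-5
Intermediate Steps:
V = -3 (V = -4 + 1 = -3)
A(K) = 2*K (A(K) = (2*K)*1 = 2*K)
1/((-(4 + 1*5)*A(V) - 55)² - 37243) = 1/((-(4 + 1*5)*2*(-3) - 55)² - 37243) = 1/((-(4 + 5)*(-6) - 55)² - 37243) = 1/((-9*(-6) - 55)² - 37243) = 1/((-1*(-54) - 55)² - 37243) = 1/((54 - 55)² - 37243) = 1/((-1)² - 37243) = 1/(1 - 37243) = 1/(-37242) = -1/37242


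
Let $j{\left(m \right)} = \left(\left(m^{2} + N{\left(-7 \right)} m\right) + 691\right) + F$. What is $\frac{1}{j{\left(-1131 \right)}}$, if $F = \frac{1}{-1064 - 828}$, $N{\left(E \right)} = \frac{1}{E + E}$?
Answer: $\frac{13244}{16951429807} \approx 7.8129 \cdot 10^{-7}$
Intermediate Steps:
$N{\left(E \right)} = \frac{1}{2 E}$
$F = - \frac{1}{1892}$ ($F = \frac{1}{-1892} = - \frac{1}{1892} \approx -0.00052854$)
$j{\left(m \right)} = \frac{1307371}{1892} + m^{2} - \frac{m}{14}$ ($j{\left(m \right)} = \left(\left(m^{2} + \frac{1}{2 \left(-7\right)} m\right) + 691\right) - \frac{1}{1892} = \left(\left(m^{2} + \frac{1}{2} \left(- \frac{1}{7}\right) m\right) + 691\right) - \frac{1}{1892} = \left(\left(m^{2} - \frac{m}{14}\right) + 691\right) - \frac{1}{1892} = \left(691 + m^{2} - \frac{m}{14}\right) - \frac{1}{1892} = \frac{1307371}{1892} + m^{2} - \frac{m}{14}$)
$\frac{1}{j{\left(-1131 \right)}} = \frac{1}{\frac{1307371}{1892} + \left(-1131\right)^{2} - - \frac{1131}{14}} = \frac{1}{\frac{1307371}{1892} + 1279161 + \frac{1131}{14}} = \frac{1}{\frac{16951429807}{13244}} = \frac{13244}{16951429807}$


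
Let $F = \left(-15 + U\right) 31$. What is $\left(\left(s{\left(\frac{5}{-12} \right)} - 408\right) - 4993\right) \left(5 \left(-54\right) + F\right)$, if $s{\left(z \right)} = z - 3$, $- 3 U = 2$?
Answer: $\frac{147021751}{36} \approx 4.0839 \cdot 10^{6}$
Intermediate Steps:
$U = - \frac{2}{3}$ ($U = \left(- \frac{1}{3}\right) 2 = - \frac{2}{3} \approx -0.66667$)
$s{\left(z \right)} = -3 + z$ ($s{\left(z \right)} = z - 3 = -3 + z$)
$F = - \frac{1457}{3}$ ($F = \left(-15 - \frac{2}{3}\right) 31 = \left(- \frac{47}{3}\right) 31 = - \frac{1457}{3} \approx -485.67$)
$\left(\left(s{\left(\frac{5}{-12} \right)} - 408\right) - 4993\right) \left(5 \left(-54\right) + F\right) = \left(\left(\left(-3 + \frac{5}{-12}\right) - 408\right) - 4993\right) \left(5 \left(-54\right) - \frac{1457}{3}\right) = \left(\left(\left(-3 + 5 \left(- \frac{1}{12}\right)\right) - 408\right) - 4993\right) \left(-270 - \frac{1457}{3}\right) = \left(\left(\left(-3 - \frac{5}{12}\right) - 408\right) - 4993\right) \left(- \frac{2267}{3}\right) = \left(\left(- \frac{41}{12} - 408\right) - 4993\right) \left(- \frac{2267}{3}\right) = \left(- \frac{4937}{12} - 4993\right) \left(- \frac{2267}{3}\right) = \left(- \frac{64853}{12}\right) \left(- \frac{2267}{3}\right) = \frac{147021751}{36}$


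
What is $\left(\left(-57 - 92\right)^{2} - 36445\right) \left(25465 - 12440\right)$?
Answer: $-185528100$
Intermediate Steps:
$\left(\left(-57 - 92\right)^{2} - 36445\right) \left(25465 - 12440\right) = \left(\left(-149\right)^{2} - 36445\right) 13025 = \left(22201 - 36445\right) 13025 = \left(-14244\right) 13025 = -185528100$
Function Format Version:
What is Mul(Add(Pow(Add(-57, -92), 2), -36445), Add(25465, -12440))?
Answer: -185528100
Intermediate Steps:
Mul(Add(Pow(Add(-57, -92), 2), -36445), Add(25465, -12440)) = Mul(Add(Pow(-149, 2), -36445), 13025) = Mul(Add(22201, -36445), 13025) = Mul(-14244, 13025) = -185528100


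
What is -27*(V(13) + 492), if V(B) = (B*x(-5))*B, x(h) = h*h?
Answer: -127359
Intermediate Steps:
x(h) = h**2
V(B) = 25*B**2 (V(B) = (B*(-5)**2)*B = (B*25)*B = (25*B)*B = 25*B**2)
-27*(V(13) + 492) = -27*(25*13**2 + 492) = -27*(25*169 + 492) = -27*(4225 + 492) = -27*4717 = -127359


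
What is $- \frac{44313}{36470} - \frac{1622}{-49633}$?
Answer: $- \frac{2140232789}{1810115510} \approx -1.1824$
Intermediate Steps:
$- \frac{44313}{36470} - \frac{1622}{-49633} = \left(-44313\right) \frac{1}{36470} - - \frac{1622}{49633} = - \frac{44313}{36470} + \frac{1622}{49633} = - \frac{2140232789}{1810115510}$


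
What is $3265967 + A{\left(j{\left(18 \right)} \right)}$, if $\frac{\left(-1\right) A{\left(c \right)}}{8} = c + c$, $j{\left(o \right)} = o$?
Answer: $3265679$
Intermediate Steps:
$A{\left(c \right)} = - 16 c$ ($A{\left(c \right)} = - 8 \left(c + c\right) = - 8 \cdot 2 c = - 16 c$)
$3265967 + A{\left(j{\left(18 \right)} \right)} = 3265967 - 288 = 3265679$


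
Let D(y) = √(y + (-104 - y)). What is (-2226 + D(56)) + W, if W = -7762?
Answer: -9988 + 2*I*√26 ≈ -9988.0 + 10.198*I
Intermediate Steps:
D(y) = 2*I*√26 (D(y) = √(-104) = 2*I*√26)
(-2226 + D(56)) + W = (-2226 + 2*I*√26) - 7762 = -9988 + 2*I*√26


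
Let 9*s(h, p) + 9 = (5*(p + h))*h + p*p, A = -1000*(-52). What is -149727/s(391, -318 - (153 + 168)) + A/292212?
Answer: 99436922779/5590599984 ≈ 17.786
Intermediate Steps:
A = 52000
s(h, p) = -1 + p²/9 + h*(5*h + 5*p)/9 (s(h, p) = -1 + ((5*(p + h))*h + p*p)/9 = -1 + ((5*(h + p))*h + p²)/9 = -1 + ((5*h + 5*p)*h + p²)/9 = -1 + (h*(5*h + 5*p) + p²)/9 = -1 + (p² + h*(5*h + 5*p))/9 = -1 + (p²/9 + h*(5*h + 5*p)/9) = -1 + p²/9 + h*(5*h + 5*p)/9)
-149727/s(391, -318 - (153 + 168)) + A/292212 = -149727/(-1 + (-318 - (153 + 168))²/9 + (5/9)*391² + (5/9)*391*(-318 - (153 + 168))) + 52000/292212 = -149727/(-1 + (-318 - 1*321)²/9 + (5/9)*152881 + (5/9)*391*(-318 - 1*321)) + 52000*(1/292212) = -149727/(-1 + (-318 - 321)²/9 + 764405/9 + (5/9)*391*(-318 - 321)) + 13000/73053 = -149727/(-1 + (⅑)*(-639)² + 764405/9 + (5/9)*391*(-639)) + 13000/73053 = -149727/(-1 + (⅑)*408321 + 764405/9 - 138805) + 13000/73053 = -149727/(-1 + 45369 + 764405/9 - 138805) + 13000/73053 = -149727/(-76528/9) + 13000/73053 = -149727*(-9/76528) + 13000/73053 = 1347543/76528 + 13000/73053 = 99436922779/5590599984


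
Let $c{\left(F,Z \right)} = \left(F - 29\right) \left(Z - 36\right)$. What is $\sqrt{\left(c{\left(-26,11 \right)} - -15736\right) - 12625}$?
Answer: $\sqrt{4486} \approx 66.978$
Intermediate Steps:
$c{\left(F,Z \right)} = \left(-36 + Z\right) \left(-29 + F\right)$ ($c{\left(F,Z \right)} = \left(-29 + F\right) \left(-36 + Z\right) = \left(-36 + Z\right) \left(-29 + F\right)$)
$\sqrt{\left(c{\left(-26,11 \right)} - -15736\right) - 12625} = \sqrt{\left(\left(1044 - -936 - 319 - 286\right) - -15736\right) - 12625} = \sqrt{\left(\left(1044 + 936 - 319 - 286\right) + 15736\right) - 12625} = \sqrt{\left(1375 + 15736\right) - 12625} = \sqrt{17111 - 12625} = \sqrt{4486}$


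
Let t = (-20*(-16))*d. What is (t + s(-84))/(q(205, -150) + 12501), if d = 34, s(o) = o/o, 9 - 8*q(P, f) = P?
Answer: 21762/24953 ≈ 0.87212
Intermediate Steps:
q(P, f) = 9/8 - P/8
s(o) = 1
t = 10880 (t = -20*(-16)*34 = 320*34 = 10880)
(t + s(-84))/(q(205, -150) + 12501) = (10880 + 1)/((9/8 - ⅛*205) + 12501) = 10881/((9/8 - 205/8) + 12501) = 10881/(-49/2 + 12501) = 10881/(24953/2) = 10881*(2/24953) = 21762/24953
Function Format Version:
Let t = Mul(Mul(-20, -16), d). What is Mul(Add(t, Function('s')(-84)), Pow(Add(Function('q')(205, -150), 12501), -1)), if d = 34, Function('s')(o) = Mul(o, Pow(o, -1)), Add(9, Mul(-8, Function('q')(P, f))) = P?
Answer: Rational(21762, 24953) ≈ 0.87212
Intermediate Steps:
Function('q')(P, f) = Add(Rational(9, 8), Mul(Rational(-1, 8), P))
Function('s')(o) = 1
t = 10880 (t = Mul(Mul(-20, -16), 34) = Mul(320, 34) = 10880)
Mul(Add(t, Function('s')(-84)), Pow(Add(Function('q')(205, -150), 12501), -1)) = Mul(Add(10880, 1), Pow(Add(Add(Rational(9, 8), Mul(Rational(-1, 8), 205)), 12501), -1)) = Mul(10881, Pow(Add(Add(Rational(9, 8), Rational(-205, 8)), 12501), -1)) = Mul(10881, Pow(Add(Rational(-49, 2), 12501), -1)) = Mul(10881, Pow(Rational(24953, 2), -1)) = Mul(10881, Rational(2, 24953)) = Rational(21762, 24953)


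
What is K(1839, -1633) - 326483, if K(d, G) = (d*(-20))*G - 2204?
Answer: 59733053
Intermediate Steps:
K(d, G) = -2204 - 20*G*d (K(d, G) = (-20*d)*G - 2204 = -20*G*d - 2204 = -2204 - 20*G*d)
K(1839, -1633) - 326483 = (-2204 - 20*(-1633)*1839) - 326483 = (-2204 + 60061740) - 326483 = 60059536 - 326483 = 59733053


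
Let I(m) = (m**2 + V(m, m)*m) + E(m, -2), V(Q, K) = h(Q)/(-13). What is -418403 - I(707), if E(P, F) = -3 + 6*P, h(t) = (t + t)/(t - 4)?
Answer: -8429645551/9139 ≈ -9.2238e+5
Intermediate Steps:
h(t) = 2*t/(-4 + t) (h(t) = (2*t)/(-4 + t) = 2*t/(-4 + t))
V(Q, K) = -2*Q/(13*(-4 + Q)) (V(Q, K) = (2*Q/(-4 + Q))/(-13) = (2*Q/(-4 + Q))*(-1/13) = -2*Q/(13*(-4 + Q)))
I(m) = -3 + m**2 + 6*m - 2*m**2/(-52 + 13*m) (I(m) = (m**2 + (-2*m/(-52 + 13*m))*m) + (-3 + 6*m) = (m**2 - 2*m**2/(-52 + 13*m)) + (-3 + 6*m) = -3 + m**2 + 6*m - 2*m**2/(-52 + 13*m))
-418403 - I(707) = -418403 - (12 + 707**3 - 27*707 + (24/13)*707**2)/(-4 + 707) = -418403 - (12 + 353393243 - 19089 + (24/13)*499849)/703 = -418403 - (12 + 353393243 - 19089 + 11996376/13)/703 = -418403 - 4605860534/(703*13) = -418403 - 1*4605860534/9139 = -418403 - 4605860534/9139 = -8429645551/9139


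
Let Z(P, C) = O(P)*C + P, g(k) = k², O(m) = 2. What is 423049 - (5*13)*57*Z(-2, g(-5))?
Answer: 245209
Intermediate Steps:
Z(P, C) = P + 2*C (Z(P, C) = 2*C + P = P + 2*C)
423049 - (5*13)*57*Z(-2, g(-5)) = 423049 - (5*13)*57*(-2 + 2*(-5)²) = 423049 - 65*57*(-2 + 2*25) = 423049 - 3705*(-2 + 50) = 423049 - 3705*48 = 423049 - 1*177840 = 423049 - 177840 = 245209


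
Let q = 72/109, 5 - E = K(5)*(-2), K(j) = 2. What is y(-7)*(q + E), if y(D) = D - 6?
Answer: -13689/109 ≈ -125.59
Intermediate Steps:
y(D) = -6 + D
E = 9 (E = 5 - 2*(-2) = 5 - 1*(-4) = 5 + 4 = 9)
q = 72/109 (q = 72*(1/109) = 72/109 ≈ 0.66055)
y(-7)*(q + E) = (-6 - 7)*(72/109 + 9) = -13*1053/109 = -13689/109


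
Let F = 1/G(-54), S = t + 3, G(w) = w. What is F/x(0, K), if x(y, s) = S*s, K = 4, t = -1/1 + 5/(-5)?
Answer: -1/216 ≈ -0.0046296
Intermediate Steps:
t = -2 (t = -1*1 + 5*(-1/5) = -1 - 1 = -2)
S = 1 (S = -2 + 3 = 1)
F = -1/54 (F = 1/(-54) = -1/54 ≈ -0.018519)
x(y, s) = s (x(y, s) = 1*s = s)
F/x(0, K) = -1/54/4 = -1/54*1/4 = -1/216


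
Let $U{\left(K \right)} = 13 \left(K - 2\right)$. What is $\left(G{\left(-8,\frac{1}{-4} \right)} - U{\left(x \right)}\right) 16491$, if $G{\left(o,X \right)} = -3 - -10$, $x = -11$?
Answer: $2902416$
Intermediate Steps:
$U{\left(K \right)} = -26 + 13 K$ ($U{\left(K \right)} = 13 \left(-2 + K\right) = -26 + 13 K$)
$G{\left(o,X \right)} = 7$ ($G{\left(o,X \right)} = -3 + 10 = 7$)
$\left(G{\left(-8,\frac{1}{-4} \right)} - U{\left(x \right)}\right) 16491 = \left(7 - \left(-26 + 13 \left(-11\right)\right)\right) 16491 = \left(7 - \left(-26 - 143\right)\right) 16491 = \left(7 - -169\right) 16491 = \left(7 + 169\right) 16491 = 176 \cdot 16491 = 2902416$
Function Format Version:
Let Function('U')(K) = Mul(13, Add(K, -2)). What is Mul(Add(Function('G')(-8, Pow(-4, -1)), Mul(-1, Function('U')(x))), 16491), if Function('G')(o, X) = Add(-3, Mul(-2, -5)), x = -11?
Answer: 2902416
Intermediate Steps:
Function('U')(K) = Add(-26, Mul(13, K)) (Function('U')(K) = Mul(13, Add(-2, K)) = Add(-26, Mul(13, K)))
Function('G')(o, X) = 7 (Function('G')(o, X) = Add(-3, 10) = 7)
Mul(Add(Function('G')(-8, Pow(-4, -1)), Mul(-1, Function('U')(x))), 16491) = Mul(Add(7, Mul(-1, Add(-26, Mul(13, -11)))), 16491) = Mul(Add(7, Mul(-1, Add(-26, -143))), 16491) = Mul(Add(7, Mul(-1, -169)), 16491) = Mul(Add(7, 169), 16491) = Mul(176, 16491) = 2902416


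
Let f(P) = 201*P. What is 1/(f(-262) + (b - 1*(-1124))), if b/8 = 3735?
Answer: -1/21658 ≈ -4.6172e-5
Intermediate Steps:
b = 29880 (b = 8*3735 = 29880)
1/(f(-262) + (b - 1*(-1124))) = 1/(201*(-262) + (29880 - 1*(-1124))) = 1/(-52662 + (29880 + 1124)) = 1/(-52662 + 31004) = 1/(-21658) = -1/21658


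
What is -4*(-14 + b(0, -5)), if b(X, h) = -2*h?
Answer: 16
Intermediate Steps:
-4*(-14 + b(0, -5)) = -4*(-14 - 2*(-5)) = -4*(-14 + 10) = -4*(-4) = 16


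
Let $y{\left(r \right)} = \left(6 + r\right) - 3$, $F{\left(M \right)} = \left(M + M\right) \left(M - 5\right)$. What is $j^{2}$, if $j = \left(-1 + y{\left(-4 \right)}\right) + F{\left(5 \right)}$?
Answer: $4$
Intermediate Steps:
$F{\left(M \right)} = 2 M \left(-5 + M\right)$
$y{\left(r \right)} = 3 + r$
$j = -2$ ($j = \left(-1 + \left(3 - 4\right)\right) + 2 \cdot 5 \left(-5 + 5\right) = \left(-1 - 1\right) + 2 \cdot 5 \cdot 0 = -2 + 0 = -2$)
$j^{2} = \left(-2\right)^{2} = 4$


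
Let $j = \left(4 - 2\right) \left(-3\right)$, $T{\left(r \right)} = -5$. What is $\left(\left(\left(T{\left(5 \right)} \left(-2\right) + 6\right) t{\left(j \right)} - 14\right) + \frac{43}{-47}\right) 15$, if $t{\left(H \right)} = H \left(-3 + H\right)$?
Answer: $\frac{598605}{47} \approx 12736.0$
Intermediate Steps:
$j = -6$ ($j = 2 \left(-3\right) = -6$)
$\left(\left(\left(T{\left(5 \right)} \left(-2\right) + 6\right) t{\left(j \right)} - 14\right) + \frac{43}{-47}\right) 15 = \left(\left(\left(\left(-5\right) \left(-2\right) + 6\right) \left(- 6 \left(-3 - 6\right)\right) - 14\right) + \frac{43}{-47}\right) 15 = \left(\left(\left(10 + 6\right) \left(\left(-6\right) \left(-9\right)\right) - 14\right) + 43 \left(- \frac{1}{47}\right)\right) 15 = \left(\left(16 \cdot 54 - 14\right) - \frac{43}{47}\right) 15 = \left(\left(864 - 14\right) - \frac{43}{47}\right) 15 = \left(850 - \frac{43}{47}\right) 15 = \frac{39907}{47} \cdot 15 = \frac{598605}{47}$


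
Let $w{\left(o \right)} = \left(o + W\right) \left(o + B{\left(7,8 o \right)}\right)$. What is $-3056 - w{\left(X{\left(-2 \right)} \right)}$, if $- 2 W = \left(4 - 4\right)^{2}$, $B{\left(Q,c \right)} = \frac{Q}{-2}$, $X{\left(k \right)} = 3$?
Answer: $- \frac{6109}{2} \approx -3054.5$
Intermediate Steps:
$B{\left(Q,c \right)} = - \frac{Q}{2}$ ($B{\left(Q,c \right)} = Q \left(- \frac{1}{2}\right) = - \frac{Q}{2}$)
$W = 0$ ($W = - \frac{\left(4 - 4\right)^{2}}{2} = - \frac{0^{2}}{2} = \left(- \frac{1}{2}\right) 0 = 0$)
$w{\left(o \right)} = o \left(- \frac{7}{2} + o\right)$ ($w{\left(o \right)} = \left(o + 0\right) \left(o - \frac{7}{2}\right) = o \left(o - \frac{7}{2}\right) = o \left(- \frac{7}{2} + o\right)$)
$-3056 - w{\left(X{\left(-2 \right)} \right)} = -3056 - \frac{1}{2} \cdot 3 \left(-7 + 2 \cdot 3\right) = -3056 - \frac{1}{2} \cdot 3 \left(-7 + 6\right) = -3056 - \frac{1}{2} \cdot 3 \left(-1\right) = -3056 - - \frac{3}{2} = -3056 + \frac{3}{2} = - \frac{6109}{2}$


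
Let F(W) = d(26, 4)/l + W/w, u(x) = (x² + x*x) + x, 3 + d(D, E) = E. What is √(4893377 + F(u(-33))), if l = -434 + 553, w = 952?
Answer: √1108722299566/476 ≈ 2212.1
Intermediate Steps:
d(D, E) = -3 + E
l = 119
u(x) = x + 2*x² (u(x) = (x² + x²) + x = 2*x² + x = x + 2*x²)
F(W) = 1/119 + W/952 (F(W) = (-3 + 4)/119 + W/952 = 1*(1/119) + W*(1/952) = 1/119 + W/952)
√(4893377 + F(u(-33))) = √(4893377 + (1/119 + (-33*(1 + 2*(-33)))/952)) = √(4893377 + (1/119 + (-33*(1 - 66))/952)) = √(4893377 + (1/119 + (-33*(-65))/952)) = √(4893377 + (1/119 + (1/952)*2145)) = √(4893377 + (1/119 + 2145/952)) = √(4893377 + 2153/952) = √(4658497057/952) = √1108722299566/476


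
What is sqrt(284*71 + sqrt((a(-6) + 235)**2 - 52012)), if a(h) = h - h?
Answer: sqrt(20164 + 3*sqrt(357)) ≈ 142.20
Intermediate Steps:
a(h) = 0
sqrt(284*71 + sqrt((a(-6) + 235)**2 - 52012)) = sqrt(284*71 + sqrt((0 + 235)**2 - 52012)) = sqrt(20164 + sqrt(235**2 - 52012)) = sqrt(20164 + sqrt(55225 - 52012)) = sqrt(20164 + sqrt(3213)) = sqrt(20164 + 3*sqrt(357))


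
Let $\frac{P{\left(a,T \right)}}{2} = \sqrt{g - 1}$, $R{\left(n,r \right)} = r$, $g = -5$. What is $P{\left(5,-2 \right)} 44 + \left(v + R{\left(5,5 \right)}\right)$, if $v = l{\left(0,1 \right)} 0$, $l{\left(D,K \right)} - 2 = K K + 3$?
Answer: $5 + 88 i \sqrt{6} \approx 5.0 + 215.56 i$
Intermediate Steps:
$l{\left(D,K \right)} = 5 + K^{2}$ ($l{\left(D,K \right)} = 2 + \left(K K + 3\right) = 2 + \left(K^{2} + 3\right) = 2 + \left(3 + K^{2}\right) = 5 + K^{2}$)
$v = 0$ ($v = \left(5 + 1^{2}\right) 0 = \left(5 + 1\right) 0 = 6 \cdot 0 = 0$)
$P{\left(a,T \right)} = 2 i \sqrt{6}$ ($P{\left(a,T \right)} = 2 \sqrt{-5 - 1} = 2 \sqrt{-6} = 2 i \sqrt{6}$)
$P{\left(5,-2 \right)} 44 + \left(v + R{\left(5,5 \right)}\right) = 2 i \sqrt{6} \cdot 44 + \left(0 + 5\right) = 88 i \sqrt{6} + 5 = 5 + 88 i \sqrt{6}$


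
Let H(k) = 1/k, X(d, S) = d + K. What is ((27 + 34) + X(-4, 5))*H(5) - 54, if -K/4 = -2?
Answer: -41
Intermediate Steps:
K = 8 (K = -4*(-2) = 8)
X(d, S) = 8 + d (X(d, S) = d + 8 = 8 + d)
((27 + 34) + X(-4, 5))*H(5) - 54 = ((27 + 34) + (8 - 4))/5 - 54 = (61 + 4)*(⅕) - 54 = 65*(⅕) - 54 = 13 - 54 = -41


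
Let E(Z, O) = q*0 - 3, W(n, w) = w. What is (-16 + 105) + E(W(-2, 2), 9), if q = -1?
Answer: 86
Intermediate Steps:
E(Z, O) = -3 (E(Z, O) = -1*0 - 3 = 0 - 3 = -3)
(-16 + 105) + E(W(-2, 2), 9) = (-16 + 105) - 3 = 89 - 3 = 86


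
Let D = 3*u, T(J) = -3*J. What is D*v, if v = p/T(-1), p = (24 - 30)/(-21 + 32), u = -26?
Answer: 156/11 ≈ 14.182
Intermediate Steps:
p = -6/11 ≈ -0.54545
D = -78 (D = 3*(-26) = -78)
v = -2/11 (v = -6/(11*((-3*(-1)))) = -6/11/3 = -6/11*⅓ = -2/11 ≈ -0.18182)
D*v = -78*(-2/11) = 156/11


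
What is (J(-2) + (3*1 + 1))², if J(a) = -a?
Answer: 36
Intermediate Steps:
(J(-2) + (3*1 + 1))² = (-1*(-2) + (3*1 + 1))² = (2 + (3 + 1))² = (2 + 4)² = 6² = 36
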